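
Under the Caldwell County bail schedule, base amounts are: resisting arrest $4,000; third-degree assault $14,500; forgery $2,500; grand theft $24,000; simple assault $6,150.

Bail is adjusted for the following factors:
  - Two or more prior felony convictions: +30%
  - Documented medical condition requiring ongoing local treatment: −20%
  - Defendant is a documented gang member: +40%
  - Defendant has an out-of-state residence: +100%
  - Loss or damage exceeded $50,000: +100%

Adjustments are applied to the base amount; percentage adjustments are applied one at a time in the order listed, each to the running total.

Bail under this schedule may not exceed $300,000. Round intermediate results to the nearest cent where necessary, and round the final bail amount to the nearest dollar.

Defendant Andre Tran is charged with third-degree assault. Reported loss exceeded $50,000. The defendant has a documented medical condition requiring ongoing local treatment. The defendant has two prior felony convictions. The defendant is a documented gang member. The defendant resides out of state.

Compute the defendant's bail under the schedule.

Base amounts from the schedule: third-degree assault $14,500.
Single charge. Combined base = $14,500.
Two or more prior felony convictions (+30%): $14,500 × 1.3 = $18,850.
Documented medical condition requiring ongoing local treatment (−20%): $18,850 × 0.8 = $15,080.
Defendant is a documented gang member (+40%): $15,080 × 1.4 = $21,112.
Defendant has an out-of-state residence (+100%): $21,112 × 2 = $42,224.
Loss or damage exceeded $50,000 (+100%): $42,224 × 2 = $84,448.
$84,448 is within the $300,000 maximum.

$84,448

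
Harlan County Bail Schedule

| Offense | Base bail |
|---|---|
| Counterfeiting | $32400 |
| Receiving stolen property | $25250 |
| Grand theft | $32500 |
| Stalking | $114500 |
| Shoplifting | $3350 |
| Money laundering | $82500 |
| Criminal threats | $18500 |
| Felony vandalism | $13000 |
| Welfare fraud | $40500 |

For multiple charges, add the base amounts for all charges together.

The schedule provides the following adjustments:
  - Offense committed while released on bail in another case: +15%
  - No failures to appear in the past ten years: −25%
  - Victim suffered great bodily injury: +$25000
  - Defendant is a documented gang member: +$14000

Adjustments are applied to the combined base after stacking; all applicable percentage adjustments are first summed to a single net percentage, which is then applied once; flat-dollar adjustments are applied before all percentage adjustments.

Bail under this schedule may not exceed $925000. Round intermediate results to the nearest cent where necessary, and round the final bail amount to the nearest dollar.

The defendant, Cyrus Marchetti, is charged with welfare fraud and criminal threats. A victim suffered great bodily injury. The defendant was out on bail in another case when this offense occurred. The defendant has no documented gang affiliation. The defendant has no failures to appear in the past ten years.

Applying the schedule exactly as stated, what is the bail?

$75600

Base amounts from the schedule: welfare fraud $40500; criminal threats $18500.
Stacking rule: sum of all bases. $40500 + $18500 = $59000.
Victim suffered great bodily injury (+$25000 flat): $59000 + $25000 = $84000.
Net percentage adjustment: +15% −25% = −10%. $84000 × 0.9 = $75600.
$75600 is within the $925000 maximum.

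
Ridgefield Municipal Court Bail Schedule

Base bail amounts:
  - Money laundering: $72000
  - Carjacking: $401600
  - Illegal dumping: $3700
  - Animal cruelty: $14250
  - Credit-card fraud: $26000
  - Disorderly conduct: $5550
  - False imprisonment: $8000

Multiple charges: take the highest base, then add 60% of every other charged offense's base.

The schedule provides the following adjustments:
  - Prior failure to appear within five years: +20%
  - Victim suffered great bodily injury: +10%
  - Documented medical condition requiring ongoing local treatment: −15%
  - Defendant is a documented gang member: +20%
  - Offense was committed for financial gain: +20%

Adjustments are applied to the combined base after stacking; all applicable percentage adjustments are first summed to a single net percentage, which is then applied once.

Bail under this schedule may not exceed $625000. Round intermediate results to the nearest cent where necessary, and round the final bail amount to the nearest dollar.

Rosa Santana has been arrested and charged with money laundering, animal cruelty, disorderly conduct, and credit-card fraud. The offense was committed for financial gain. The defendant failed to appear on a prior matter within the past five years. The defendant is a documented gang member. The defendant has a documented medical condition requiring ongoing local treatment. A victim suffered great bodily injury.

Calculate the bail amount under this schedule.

Base amounts from the schedule: money laundering $72000; animal cruelty $14250; disorderly conduct $5550; credit-card fraud $26000.
Stacking rule: highest base plus 60% of each additional charge. Highest is money laundering at $72000. Additional: $14250 × 60% = $8550; $5550 × 60% = $3330; $26000 × 60% = $15600. Combined base = $72000 + $27480 = $99480.
Net percentage adjustment: +20% +10% −15% +20% +20% = +55%. $99480 × 1.55 = $154194.
$154194 is within the $625000 maximum.

$154194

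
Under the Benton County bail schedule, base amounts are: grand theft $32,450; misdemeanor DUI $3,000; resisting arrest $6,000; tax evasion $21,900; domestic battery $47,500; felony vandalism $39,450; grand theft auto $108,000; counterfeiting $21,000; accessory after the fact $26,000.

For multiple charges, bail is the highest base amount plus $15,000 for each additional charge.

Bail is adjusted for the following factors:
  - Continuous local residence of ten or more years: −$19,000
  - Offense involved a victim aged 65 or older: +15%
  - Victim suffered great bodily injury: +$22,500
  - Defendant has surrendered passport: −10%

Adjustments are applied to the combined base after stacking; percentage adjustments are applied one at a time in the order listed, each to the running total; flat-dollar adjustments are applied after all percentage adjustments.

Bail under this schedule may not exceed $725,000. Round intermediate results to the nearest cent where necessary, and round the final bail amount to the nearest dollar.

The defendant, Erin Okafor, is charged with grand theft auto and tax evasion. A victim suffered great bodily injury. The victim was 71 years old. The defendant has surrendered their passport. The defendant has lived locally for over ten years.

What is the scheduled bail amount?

Base amounts from the schedule: grand theft auto $108,000; tax evasion $21,900.
Stacking rule: highest base plus $15,000 per additional charge. Highest is grand theft auto at $108,000; 1 additional charge → +$15,000. Combined base = $123,000.
Offense involved a victim aged 65 or older (+15%): $123,000 × 1.15 = $141,450.
Defendant has surrendered passport (−10%): $141,450 × 0.9 = $127,305.
Continuous local residence of ten or more years (−$19,000 flat): $127,305 − $19,000 = $108,305.
Victim suffered great bodily injury (+$22,500 flat): $108,305 + $22,500 = $130,805.
$130,805 is within the $725,000 maximum.

$130,805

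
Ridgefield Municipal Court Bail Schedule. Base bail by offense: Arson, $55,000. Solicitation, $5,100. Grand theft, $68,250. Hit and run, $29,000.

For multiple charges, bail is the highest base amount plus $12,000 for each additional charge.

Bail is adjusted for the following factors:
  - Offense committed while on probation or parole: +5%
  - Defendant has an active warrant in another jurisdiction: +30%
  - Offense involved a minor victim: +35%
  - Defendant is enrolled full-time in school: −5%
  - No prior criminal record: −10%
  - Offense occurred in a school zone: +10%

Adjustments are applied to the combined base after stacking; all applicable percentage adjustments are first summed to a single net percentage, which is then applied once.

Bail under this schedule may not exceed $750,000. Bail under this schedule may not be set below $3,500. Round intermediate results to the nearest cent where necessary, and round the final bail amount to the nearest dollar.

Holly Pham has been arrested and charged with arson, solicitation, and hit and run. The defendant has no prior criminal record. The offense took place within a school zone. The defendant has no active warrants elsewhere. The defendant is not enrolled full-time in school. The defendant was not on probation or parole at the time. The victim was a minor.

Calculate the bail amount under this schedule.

Base amounts from the schedule: arson $55,000; solicitation $5,100; hit and run $29,000.
Stacking rule: highest base plus $12,000 per additional charge. Highest is arson at $55,000; 2 additional charges → +$24,000. Combined base = $79,000.
Net percentage adjustment: +35% −10% +10% = +35%. $79,000 × 1.35 = $106,650.
$106,650 is within the $750,000 maximum.
$106,650 is at or above the $3,500 minimum.

$106,650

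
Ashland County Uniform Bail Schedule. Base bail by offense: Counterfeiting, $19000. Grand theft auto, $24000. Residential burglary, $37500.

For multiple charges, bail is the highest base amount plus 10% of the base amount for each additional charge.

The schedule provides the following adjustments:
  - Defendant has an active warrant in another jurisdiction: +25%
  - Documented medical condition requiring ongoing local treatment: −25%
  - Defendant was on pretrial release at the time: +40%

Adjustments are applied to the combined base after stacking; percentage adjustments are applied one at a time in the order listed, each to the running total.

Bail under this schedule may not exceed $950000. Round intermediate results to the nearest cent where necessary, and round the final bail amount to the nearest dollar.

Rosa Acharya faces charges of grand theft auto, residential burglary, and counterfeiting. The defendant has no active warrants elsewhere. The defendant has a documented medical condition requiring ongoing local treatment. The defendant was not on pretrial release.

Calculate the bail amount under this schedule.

$31350

Base amounts from the schedule: grand theft auto $24000; residential burglary $37500; counterfeiting $19000.
Stacking rule: highest base plus 10% of each additional charge. Highest is residential burglary at $37500. Additional: $24000 × 10% = $2400; $19000 × 10% = $1900. Combined base = $37500 + $4300 = $41800.
Documented medical condition requiring ongoing local treatment (−25%): $41800 × 0.75 = $31350.
$31350 is within the $950000 maximum.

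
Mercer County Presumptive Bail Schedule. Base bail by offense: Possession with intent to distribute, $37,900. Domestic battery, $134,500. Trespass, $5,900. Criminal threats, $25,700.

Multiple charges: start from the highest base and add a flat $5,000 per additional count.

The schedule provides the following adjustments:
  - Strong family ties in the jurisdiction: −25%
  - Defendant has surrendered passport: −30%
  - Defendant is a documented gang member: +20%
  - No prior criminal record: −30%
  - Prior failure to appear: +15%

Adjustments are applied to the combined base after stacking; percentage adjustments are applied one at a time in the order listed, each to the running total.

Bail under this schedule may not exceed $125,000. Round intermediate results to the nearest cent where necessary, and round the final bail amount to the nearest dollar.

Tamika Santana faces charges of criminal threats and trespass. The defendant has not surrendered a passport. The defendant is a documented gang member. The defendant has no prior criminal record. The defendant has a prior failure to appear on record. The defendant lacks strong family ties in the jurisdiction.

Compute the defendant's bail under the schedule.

$29,656

Base amounts from the schedule: criminal threats $25,700; trespass $5,900.
Stacking rule: highest base plus $5,000 per additional charge. Highest is criminal threats at $25,700; 1 additional charge → +$5,000. Combined base = $30,700.
Defendant is a documented gang member (+20%): $30,700 × 1.2 = $36,840.
No prior criminal record (−30%): $36,840 × 0.7 = $25,788.
Prior failure to appear (+15%): $25,788 × 1.15 = $29,656.20.
$29,656.20 is within the $125,000 maximum.
Rounded to the nearest dollar: $29,656.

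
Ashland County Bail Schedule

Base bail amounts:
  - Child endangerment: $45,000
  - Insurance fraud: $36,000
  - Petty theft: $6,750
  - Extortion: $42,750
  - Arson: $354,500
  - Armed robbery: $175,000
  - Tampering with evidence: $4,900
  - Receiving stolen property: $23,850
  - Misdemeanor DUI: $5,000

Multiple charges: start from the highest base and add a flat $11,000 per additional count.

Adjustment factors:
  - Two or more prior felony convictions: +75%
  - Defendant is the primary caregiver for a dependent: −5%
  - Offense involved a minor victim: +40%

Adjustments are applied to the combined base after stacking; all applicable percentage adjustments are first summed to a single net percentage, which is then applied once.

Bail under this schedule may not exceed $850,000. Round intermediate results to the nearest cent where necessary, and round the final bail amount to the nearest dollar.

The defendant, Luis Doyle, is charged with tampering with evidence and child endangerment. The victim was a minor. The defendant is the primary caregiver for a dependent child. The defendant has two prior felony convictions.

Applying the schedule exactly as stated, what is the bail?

$117,600

Base amounts from the schedule: tampering with evidence $4,900; child endangerment $45,000.
Stacking rule: highest base plus $11,000 per additional charge. Highest is child endangerment at $45,000; 1 additional charge → +$11,000. Combined base = $56,000.
Net percentage adjustment: +75% −5% +40% = +110%. $56,000 × 2.1 = $117,600.
$117,600 is within the $850,000 maximum.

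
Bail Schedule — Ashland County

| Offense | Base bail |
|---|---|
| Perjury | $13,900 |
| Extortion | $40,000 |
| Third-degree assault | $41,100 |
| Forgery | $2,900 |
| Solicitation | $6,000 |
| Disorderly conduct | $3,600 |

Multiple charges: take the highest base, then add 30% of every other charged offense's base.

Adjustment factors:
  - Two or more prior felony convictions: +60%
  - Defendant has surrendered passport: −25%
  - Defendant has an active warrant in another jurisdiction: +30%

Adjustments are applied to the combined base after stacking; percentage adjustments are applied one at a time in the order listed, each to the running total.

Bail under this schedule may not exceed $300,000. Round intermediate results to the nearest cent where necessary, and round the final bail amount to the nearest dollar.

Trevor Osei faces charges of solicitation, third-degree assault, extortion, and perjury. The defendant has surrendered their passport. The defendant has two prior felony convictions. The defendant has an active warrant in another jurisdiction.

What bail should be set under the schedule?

Base amounts from the schedule: solicitation $6,000; third-degree assault $41,100; extortion $40,000; perjury $13,900.
Stacking rule: highest base plus 30% of each additional charge. Highest is third-degree assault at $41,100. Additional: $6,000 × 30% = $1,800; $40,000 × 30% = $12,000; $13,900 × 30% = $4,170. Combined base = $41,100 + $17,970 = $59,070.
Two or more prior felony convictions (+60%): $59,070 × 1.6 = $94,512.
Defendant has surrendered passport (−25%): $94,512 × 0.75 = $70,884.
Defendant has an active warrant in another jurisdiction (+30%): $70,884 × 1.3 = $92,149.20.
$92,149.20 is within the $300,000 maximum.
Rounded to the nearest dollar: $92,149.

$92,149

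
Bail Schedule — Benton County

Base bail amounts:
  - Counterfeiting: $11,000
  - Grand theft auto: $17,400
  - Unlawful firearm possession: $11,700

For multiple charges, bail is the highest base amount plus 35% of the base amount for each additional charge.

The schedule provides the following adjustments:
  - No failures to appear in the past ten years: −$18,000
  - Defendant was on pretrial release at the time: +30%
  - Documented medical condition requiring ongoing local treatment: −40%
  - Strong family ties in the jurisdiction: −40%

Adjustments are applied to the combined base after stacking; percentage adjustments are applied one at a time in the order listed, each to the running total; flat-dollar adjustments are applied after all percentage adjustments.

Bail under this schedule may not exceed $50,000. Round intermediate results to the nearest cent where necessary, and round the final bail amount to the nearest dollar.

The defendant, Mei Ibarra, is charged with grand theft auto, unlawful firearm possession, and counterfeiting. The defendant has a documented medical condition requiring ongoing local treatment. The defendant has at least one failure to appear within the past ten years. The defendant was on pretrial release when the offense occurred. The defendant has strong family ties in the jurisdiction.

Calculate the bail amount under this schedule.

$11,861

Base amounts from the schedule: grand theft auto $17,400; unlawful firearm possession $11,700; counterfeiting $11,000.
Stacking rule: highest base plus 35% of each additional charge. Highest is grand theft auto at $17,400. Additional: $11,700 × 35% = $4,095; $11,000 × 35% = $3,850. Combined base = $17,400 + $7,945 = $25,345.
Defendant was on pretrial release at the time (+30%): $25,345 × 1.3 = $32,948.50.
Documented medical condition requiring ongoing local treatment (−40%): $32,948.50 × 0.6 = $19,769.10.
Strong family ties in the jurisdiction (−40%): $19,769.10 × 0.6 = $11,861.46.
$11,861.46 is within the $50,000 maximum.
Rounded to the nearest dollar: $11,861.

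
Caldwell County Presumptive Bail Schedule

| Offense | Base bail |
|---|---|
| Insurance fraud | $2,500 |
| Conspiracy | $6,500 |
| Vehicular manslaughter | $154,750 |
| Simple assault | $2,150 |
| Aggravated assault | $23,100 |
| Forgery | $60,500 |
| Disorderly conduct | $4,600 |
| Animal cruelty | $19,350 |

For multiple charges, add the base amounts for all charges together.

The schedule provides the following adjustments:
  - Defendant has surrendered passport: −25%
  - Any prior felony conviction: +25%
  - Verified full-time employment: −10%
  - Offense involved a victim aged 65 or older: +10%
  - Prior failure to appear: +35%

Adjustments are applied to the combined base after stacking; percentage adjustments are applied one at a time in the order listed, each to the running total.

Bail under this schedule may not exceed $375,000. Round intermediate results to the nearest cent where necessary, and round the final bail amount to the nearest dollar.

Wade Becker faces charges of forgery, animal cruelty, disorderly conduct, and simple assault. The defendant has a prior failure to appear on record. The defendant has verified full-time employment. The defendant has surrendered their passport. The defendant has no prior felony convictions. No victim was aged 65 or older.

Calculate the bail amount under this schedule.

$78,914

Base amounts from the schedule: forgery $60,500; animal cruelty $19,350; disorderly conduct $4,600; simple assault $2,150.
Stacking rule: sum of all bases. $60,500 + $19,350 + $4,600 + $2,150 = $86,600.
Defendant has surrendered passport (−25%): $86,600 × 0.75 = $64,950.
Verified full-time employment (−10%): $64,950 × 0.9 = $58,455.
Prior failure to appear (+35%): $58,455 × 1.35 = $78,914.25.
$78,914.25 is within the $375,000 maximum.
Rounded to the nearest dollar: $78,914.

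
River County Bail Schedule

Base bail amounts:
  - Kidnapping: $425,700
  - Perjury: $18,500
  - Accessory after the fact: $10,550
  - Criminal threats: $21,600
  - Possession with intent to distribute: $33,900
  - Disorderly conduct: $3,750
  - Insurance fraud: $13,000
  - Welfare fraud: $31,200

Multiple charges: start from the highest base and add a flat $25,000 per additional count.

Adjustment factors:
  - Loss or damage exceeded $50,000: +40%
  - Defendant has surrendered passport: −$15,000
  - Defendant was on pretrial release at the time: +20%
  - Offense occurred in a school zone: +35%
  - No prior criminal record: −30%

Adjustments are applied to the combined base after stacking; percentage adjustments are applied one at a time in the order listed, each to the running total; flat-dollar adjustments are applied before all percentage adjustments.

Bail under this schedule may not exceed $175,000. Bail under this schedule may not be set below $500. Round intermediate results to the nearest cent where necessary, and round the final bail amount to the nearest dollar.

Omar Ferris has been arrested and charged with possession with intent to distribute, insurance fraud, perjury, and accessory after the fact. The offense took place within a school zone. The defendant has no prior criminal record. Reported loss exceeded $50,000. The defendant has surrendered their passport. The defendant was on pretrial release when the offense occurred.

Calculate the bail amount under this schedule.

$149,076

Base amounts from the schedule: possession with intent to distribute $33,900; insurance fraud $13,000; perjury $18,500; accessory after the fact $10,550.
Stacking rule: highest base plus $25,000 per additional charge. Highest is possession with intent to distribute at $33,900; 3 additional charges → +$75,000. Combined base = $108,900.
Defendant has surrendered passport (−$15,000 flat): $108,900 − $15,000 = $93,900.
Loss or damage exceeded $50,000 (+40%): $93,900 × 1.4 = $131,460.
Defendant was on pretrial release at the time (+20%): $131,460 × 1.2 = $157,752.
Offense occurred in a school zone (+35%): $157,752 × 1.35 = $212,965.20.
No prior criminal record (−30%): $212,965.20 × 0.7 = $149,075.64.
$149,075.64 is within the $175,000 maximum.
$149,075.64 is at or above the $500 minimum.
Rounded to the nearest dollar: $149,076.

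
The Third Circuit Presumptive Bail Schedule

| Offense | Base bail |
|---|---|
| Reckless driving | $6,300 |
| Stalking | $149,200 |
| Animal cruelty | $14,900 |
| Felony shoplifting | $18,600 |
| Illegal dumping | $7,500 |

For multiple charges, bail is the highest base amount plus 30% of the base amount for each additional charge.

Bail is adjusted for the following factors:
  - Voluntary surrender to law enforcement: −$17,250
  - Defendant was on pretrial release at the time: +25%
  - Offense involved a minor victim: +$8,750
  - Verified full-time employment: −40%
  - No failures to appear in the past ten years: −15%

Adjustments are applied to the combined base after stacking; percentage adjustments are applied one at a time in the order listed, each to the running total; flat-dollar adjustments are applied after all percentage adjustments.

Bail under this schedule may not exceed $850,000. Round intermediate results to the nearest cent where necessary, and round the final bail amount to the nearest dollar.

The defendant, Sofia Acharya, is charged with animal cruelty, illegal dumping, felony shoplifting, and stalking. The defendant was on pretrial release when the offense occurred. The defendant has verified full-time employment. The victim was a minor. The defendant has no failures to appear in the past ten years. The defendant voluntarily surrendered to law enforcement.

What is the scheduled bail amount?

Base amounts from the schedule: animal cruelty $14,900; illegal dumping $7,500; felony shoplifting $18,600; stalking $149,200.
Stacking rule: highest base plus 30% of each additional charge. Highest is stalking at $149,200. Additional: $14,900 × 30% = $4,470; $7,500 × 30% = $2,250; $18,600 × 30% = $5,580. Combined base = $149,200 + $12,300 = $161,500.
Defendant was on pretrial release at the time (+25%): $161,500 × 1.25 = $201,875.
Verified full-time employment (−40%): $201,875 × 0.6 = $121,125.
No failures to appear in the past ten years (−15%): $121,125 × 0.85 = $102,956.25.
Voluntary surrender to law enforcement (−$17,250 flat): $102,956.25 − $17,250 = $85,706.25.
Offense involved a minor victim (+$8,750 flat): $85,706.25 + $8,750 = $94,456.25.
$94,456.25 is within the $850,000 maximum.
Rounded to the nearest dollar: $94,456.

$94,456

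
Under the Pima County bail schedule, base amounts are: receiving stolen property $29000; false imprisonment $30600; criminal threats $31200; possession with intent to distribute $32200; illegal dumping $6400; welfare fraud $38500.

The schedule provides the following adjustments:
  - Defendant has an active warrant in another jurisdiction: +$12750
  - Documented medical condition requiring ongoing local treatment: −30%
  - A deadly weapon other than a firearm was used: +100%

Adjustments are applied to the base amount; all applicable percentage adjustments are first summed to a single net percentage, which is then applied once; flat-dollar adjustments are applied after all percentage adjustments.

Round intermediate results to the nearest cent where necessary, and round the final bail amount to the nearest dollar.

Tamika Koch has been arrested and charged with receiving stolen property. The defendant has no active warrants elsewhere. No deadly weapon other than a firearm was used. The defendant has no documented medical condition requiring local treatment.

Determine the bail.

Base amounts from the schedule: receiving stolen property $29000.
Single charge. Combined base = $29000.
No adjustment factors apply to this defendant.

$29000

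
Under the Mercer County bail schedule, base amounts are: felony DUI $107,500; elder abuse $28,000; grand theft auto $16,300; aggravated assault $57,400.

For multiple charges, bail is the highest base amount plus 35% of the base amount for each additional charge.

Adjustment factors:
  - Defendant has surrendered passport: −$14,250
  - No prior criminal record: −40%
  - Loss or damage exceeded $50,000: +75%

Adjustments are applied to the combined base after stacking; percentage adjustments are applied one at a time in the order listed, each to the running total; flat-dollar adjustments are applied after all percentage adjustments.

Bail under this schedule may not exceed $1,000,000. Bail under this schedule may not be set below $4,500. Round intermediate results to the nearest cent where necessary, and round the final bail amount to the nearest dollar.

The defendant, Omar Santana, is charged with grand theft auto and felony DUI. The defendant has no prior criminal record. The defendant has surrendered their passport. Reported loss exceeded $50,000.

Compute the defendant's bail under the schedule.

$104,615

Base amounts from the schedule: grand theft auto $16,300; felony DUI $107,500.
Stacking rule: highest base plus 35% of each additional charge. Highest is felony DUI at $107,500. Additional: $16,300 × 35% = $5,705. Combined base = $107,500 + $5,705 = $113,205.
No prior criminal record (−40%): $113,205 × 0.6 = $67,923.
Loss or damage exceeded $50,000 (+75%): $67,923 × 1.75 = $118,865.25.
Defendant has surrendered passport (−$14,250 flat): $118,865.25 − $14,250 = $104,615.25.
$104,615.25 is within the $1,000,000 maximum.
$104,615.25 is at or above the $4,500 minimum.
Rounded to the nearest dollar: $104,615.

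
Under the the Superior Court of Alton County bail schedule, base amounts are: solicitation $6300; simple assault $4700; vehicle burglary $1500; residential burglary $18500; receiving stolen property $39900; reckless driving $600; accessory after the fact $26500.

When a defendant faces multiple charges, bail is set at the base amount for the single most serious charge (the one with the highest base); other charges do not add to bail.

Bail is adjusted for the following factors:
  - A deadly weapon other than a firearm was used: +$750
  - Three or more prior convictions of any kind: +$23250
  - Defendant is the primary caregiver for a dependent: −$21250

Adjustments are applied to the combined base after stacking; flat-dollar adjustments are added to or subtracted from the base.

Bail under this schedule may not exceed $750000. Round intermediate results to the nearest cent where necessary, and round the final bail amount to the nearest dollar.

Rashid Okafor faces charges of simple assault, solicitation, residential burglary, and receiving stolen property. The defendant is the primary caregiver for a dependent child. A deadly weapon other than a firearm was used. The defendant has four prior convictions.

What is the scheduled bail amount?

Base amounts from the schedule: simple assault $4700; solicitation $6300; residential burglary $18500; receiving stolen property $39900.
Stacking rule: use the highest base only. Highest is receiving stolen property at $39900. Combined base = $39900.
A deadly weapon other than a firearm was used (+$750 flat): $39900 + $750 = $40650.
Three or more prior convictions of any kind (+$23250 flat): $40650 + $23250 = $63900.
Defendant is the primary caregiver for a dependent (−$21250 flat): $63900 − $21250 = $42650.
$42650 is within the $750000 maximum.

$42650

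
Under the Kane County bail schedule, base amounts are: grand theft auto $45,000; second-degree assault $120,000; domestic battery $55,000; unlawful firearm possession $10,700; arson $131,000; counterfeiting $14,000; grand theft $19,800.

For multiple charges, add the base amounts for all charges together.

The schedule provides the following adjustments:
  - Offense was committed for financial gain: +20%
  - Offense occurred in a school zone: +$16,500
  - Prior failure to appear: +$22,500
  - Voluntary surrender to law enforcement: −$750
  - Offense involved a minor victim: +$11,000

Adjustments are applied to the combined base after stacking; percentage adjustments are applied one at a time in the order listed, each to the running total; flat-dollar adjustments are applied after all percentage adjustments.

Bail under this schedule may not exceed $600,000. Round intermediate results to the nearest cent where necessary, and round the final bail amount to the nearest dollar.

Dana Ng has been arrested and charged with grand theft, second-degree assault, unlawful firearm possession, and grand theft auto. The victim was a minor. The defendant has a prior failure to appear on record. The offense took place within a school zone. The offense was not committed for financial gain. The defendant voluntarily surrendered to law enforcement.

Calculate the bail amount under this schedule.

$244,750

Base amounts from the schedule: grand theft $19,800; second-degree assault $120,000; unlawful firearm possession $10,700; grand theft auto $45,000.
Stacking rule: sum of all bases. $19,800 + $120,000 + $10,700 + $45,000 = $195,500.
Offense occurred in a school zone (+$16,500 flat): $195,500 + $16,500 = $212,000.
Prior failure to appear (+$22,500 flat): $212,000 + $22,500 = $234,500.
Voluntary surrender to law enforcement (−$750 flat): $234,500 − $750 = $233,750.
Offense involved a minor victim (+$11,000 flat): $233,750 + $11,000 = $244,750.
$244,750 is within the $600,000 maximum.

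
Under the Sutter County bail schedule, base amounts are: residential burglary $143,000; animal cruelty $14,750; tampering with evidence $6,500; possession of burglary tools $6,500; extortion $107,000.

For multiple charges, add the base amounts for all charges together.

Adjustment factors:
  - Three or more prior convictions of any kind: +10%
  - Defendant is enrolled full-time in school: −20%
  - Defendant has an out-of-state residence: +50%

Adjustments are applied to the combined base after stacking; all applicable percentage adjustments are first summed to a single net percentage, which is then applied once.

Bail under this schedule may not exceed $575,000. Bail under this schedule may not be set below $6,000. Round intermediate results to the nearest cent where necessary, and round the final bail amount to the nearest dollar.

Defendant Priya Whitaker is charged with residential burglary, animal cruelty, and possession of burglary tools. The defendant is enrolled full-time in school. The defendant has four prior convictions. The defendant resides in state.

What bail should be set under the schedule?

Base amounts from the schedule: residential burglary $143,000; animal cruelty $14,750; possession of burglary tools $6,500.
Stacking rule: sum of all bases. $143,000 + $14,750 + $6,500 = $164,250.
Net percentage adjustment: +10% −20% = −10%. $164,250 × 0.9 = $147,825.
$147,825 is within the $575,000 maximum.
$147,825 is at or above the $6,000 minimum.

$147,825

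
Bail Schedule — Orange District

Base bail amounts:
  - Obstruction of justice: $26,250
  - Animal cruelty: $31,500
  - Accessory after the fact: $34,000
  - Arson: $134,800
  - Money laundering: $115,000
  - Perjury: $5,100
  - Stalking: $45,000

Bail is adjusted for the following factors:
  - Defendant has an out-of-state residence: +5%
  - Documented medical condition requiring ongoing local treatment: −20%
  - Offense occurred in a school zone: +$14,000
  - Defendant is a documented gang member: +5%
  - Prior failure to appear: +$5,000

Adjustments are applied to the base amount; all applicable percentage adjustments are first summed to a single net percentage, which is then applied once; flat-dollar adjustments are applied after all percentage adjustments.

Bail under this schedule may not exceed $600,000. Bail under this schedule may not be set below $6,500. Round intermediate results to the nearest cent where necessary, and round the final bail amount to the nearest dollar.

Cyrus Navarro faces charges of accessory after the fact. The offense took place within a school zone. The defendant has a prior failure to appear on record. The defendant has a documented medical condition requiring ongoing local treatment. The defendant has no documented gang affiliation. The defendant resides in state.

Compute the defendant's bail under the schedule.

Base amounts from the schedule: accessory after the fact $34,000.
Single charge. Combined base = $34,000.
Documented medical condition requiring ongoing local treatment (−20%): $34,000 × 0.8 = $27,200.
Offense occurred in a school zone (+$14,000 flat): $27,200 + $14,000 = $41,200.
Prior failure to appear (+$5,000 flat): $41,200 + $5,000 = $46,200.
$46,200 is within the $600,000 maximum.
$46,200 is at or above the $6,500 minimum.

$46,200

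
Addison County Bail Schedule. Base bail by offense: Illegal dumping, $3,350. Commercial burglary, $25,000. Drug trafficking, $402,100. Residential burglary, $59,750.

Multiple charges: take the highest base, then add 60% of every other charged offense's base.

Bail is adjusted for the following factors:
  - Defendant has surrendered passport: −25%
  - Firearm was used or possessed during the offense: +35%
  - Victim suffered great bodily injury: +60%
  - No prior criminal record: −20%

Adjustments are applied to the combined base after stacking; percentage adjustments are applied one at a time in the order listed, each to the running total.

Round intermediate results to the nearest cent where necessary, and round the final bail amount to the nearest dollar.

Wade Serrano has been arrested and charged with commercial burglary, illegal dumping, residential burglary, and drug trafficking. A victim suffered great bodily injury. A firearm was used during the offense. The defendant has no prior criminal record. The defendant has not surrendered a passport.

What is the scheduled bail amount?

$786,171

Base amounts from the schedule: commercial burglary $25,000; illegal dumping $3,350; residential burglary $59,750; drug trafficking $402,100.
Stacking rule: highest base plus 60% of each additional charge. Highest is drug trafficking at $402,100. Additional: $25,000 × 60% = $15,000; $3,350 × 60% = $2,010; $59,750 × 60% = $35,850. Combined base = $402,100 + $52,860 = $454,960.
Firearm was used or possessed during the offense (+35%): $454,960 × 1.35 = $614,196.
Victim suffered great bodily injury (+60%): $614,196 × 1.6 = $982,713.60.
No prior criminal record (−20%): $982,713.60 × 0.8 = $786,170.88.
Rounded to the nearest dollar: $786,171.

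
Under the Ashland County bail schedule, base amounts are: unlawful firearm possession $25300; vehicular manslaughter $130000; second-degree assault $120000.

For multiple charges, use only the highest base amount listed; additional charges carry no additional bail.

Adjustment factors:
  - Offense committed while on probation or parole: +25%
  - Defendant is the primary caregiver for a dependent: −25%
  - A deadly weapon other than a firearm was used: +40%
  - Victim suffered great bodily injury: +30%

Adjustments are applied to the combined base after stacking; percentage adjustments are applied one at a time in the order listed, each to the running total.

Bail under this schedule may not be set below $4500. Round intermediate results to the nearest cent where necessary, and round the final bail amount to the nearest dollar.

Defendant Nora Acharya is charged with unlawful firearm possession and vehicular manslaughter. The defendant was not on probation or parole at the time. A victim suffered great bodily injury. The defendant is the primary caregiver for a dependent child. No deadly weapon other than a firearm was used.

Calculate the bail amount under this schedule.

Base amounts from the schedule: unlawful firearm possession $25300; vehicular manslaughter $130000.
Stacking rule: use the highest base only. Highest is vehicular manslaughter at $130000. Combined base = $130000.
Defendant is the primary caregiver for a dependent (−25%): $130000 × 0.75 = $97500.
Victim suffered great bodily injury (+30%): $97500 × 1.3 = $126750.
$126750 is at or above the $4500 minimum.

$126750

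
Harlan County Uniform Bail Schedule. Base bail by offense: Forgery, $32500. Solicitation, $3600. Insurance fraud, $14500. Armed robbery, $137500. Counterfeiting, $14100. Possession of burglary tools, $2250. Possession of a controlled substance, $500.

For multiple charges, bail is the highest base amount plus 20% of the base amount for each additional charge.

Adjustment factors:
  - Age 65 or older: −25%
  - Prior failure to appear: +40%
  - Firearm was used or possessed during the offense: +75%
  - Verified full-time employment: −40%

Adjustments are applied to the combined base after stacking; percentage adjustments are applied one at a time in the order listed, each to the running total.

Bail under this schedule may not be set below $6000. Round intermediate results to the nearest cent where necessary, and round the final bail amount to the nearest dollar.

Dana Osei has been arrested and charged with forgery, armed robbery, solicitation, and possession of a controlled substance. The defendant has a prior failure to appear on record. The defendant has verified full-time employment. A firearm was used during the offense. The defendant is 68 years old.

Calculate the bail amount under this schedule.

Base amounts from the schedule: forgery $32500; armed robbery $137500; solicitation $3600; possession of a controlled substance $500.
Stacking rule: highest base plus 20% of each additional charge. Highest is armed robbery at $137500. Additional: $32500 × 20% = $6500; $3600 × 20% = $720; $500 × 20% = $100. Combined base = $137500 + $7320 = $144820.
Age 65 or older (−25%): $144820 × 0.75 = $108615.
Prior failure to appear (+40%): $108615 × 1.4 = $152061.
Firearm was used or possessed during the offense (+75%): $152061 × 1.75 = $266106.75.
Verified full-time employment (−40%): $266106.75 × 0.6 = $159664.05.
$159664.05 is at or above the $6000 minimum.
Rounded to the nearest dollar: $159664.

$159664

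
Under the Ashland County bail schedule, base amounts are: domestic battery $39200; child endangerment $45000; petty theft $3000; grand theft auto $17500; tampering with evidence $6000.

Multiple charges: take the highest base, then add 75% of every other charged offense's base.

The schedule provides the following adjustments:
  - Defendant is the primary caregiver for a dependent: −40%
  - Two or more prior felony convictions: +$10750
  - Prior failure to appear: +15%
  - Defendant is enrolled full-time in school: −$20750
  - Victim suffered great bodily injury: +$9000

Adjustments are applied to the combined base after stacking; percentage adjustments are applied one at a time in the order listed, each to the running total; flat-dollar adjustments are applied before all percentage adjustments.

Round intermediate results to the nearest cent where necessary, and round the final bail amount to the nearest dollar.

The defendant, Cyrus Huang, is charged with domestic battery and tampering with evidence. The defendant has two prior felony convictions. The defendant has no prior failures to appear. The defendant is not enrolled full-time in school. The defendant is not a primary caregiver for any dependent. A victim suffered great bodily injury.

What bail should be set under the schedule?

$63450

Base amounts from the schedule: domestic battery $39200; tampering with evidence $6000.
Stacking rule: highest base plus 75% of each additional charge. Highest is domestic battery at $39200. Additional: $6000 × 75% = $4500. Combined base = $39200 + $4500 = $43700.
Two or more prior felony convictions (+$10750 flat): $43700 + $10750 = $54450.
Victim suffered great bodily injury (+$9000 flat): $54450 + $9000 = $63450.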